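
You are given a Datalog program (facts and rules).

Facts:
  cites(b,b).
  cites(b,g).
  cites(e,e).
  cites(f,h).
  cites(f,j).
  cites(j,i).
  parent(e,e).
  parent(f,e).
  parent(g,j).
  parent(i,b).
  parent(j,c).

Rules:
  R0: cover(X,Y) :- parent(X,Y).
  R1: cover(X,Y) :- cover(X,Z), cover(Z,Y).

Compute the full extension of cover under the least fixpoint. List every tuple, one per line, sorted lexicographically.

round 1: derive cover(e,e) via R0 from parent(e,e)
round 1: derive cover(f,e) via R0 from parent(f,e)
round 1: derive cover(g,j) via R0 from parent(g,j)
round 1: derive cover(i,b) via R0 from parent(i,b)
round 1: derive cover(j,c) via R0 from parent(j,c)
round 2: derive cover(g,c) via R1 from cover(g,j), cover(j,c)

cover(e,e)
cover(f,e)
cover(g,c)
cover(g,j)
cover(i,b)
cover(j,c)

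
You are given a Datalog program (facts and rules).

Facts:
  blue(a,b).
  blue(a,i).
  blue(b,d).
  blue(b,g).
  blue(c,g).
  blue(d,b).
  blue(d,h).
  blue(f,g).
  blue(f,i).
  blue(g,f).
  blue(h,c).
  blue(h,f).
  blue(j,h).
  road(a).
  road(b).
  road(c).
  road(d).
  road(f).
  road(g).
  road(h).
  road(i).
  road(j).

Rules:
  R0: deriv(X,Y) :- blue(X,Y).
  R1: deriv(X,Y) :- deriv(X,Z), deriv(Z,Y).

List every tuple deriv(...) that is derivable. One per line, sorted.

deriv(a,b)
deriv(a,c)
deriv(a,d)
deriv(a,f)
deriv(a,g)
deriv(a,h)
deriv(a,i)
deriv(b,b)
deriv(b,c)
deriv(b,d)
deriv(b,f)
deriv(b,g)
deriv(b,h)
deriv(b,i)
deriv(c,f)
deriv(c,g)
deriv(c,i)
deriv(d,b)
deriv(d,c)
deriv(d,d)
deriv(d,f)
deriv(d,g)
deriv(d,h)
deriv(d,i)
deriv(f,f)
deriv(f,g)
deriv(f,i)
deriv(g,f)
deriv(g,g)
deriv(g,i)
deriv(h,c)
deriv(h,f)
deriv(h,g)
deriv(h,i)
deriv(j,c)
deriv(j,f)
deriv(j,g)
deriv(j,h)
deriv(j,i)

round 1: derive deriv(a,b) via R0 from blue(a,b)
round 1: derive deriv(a,i) via R0 from blue(a,i)
round 1: derive deriv(b,d) via R0 from blue(b,d)
round 1: derive deriv(b,g) via R0 from blue(b,g)
round 1: derive deriv(c,g) via R0 from blue(c,g)
round 1: derive deriv(d,b) via R0 from blue(d,b)
round 1: derive deriv(d,h) via R0 from blue(d,h)
round 1: derive deriv(f,g) via R0 from blue(f,g)
round 1: derive deriv(f,i) via R0 from blue(f,i)
round 1: derive deriv(g,f) via R0 from blue(g,f)
round 1: derive deriv(h,c) via R0 from blue(h,c)
round 1: derive deriv(h,f) via R0 from blue(h,f)
round 1: derive deriv(j,h) via R0 from blue(j,h)
round 2: derive deriv(a,d) via R1 from deriv(a,b), deriv(b,d)
round 2: derive deriv(a,g) via R1 from deriv(a,b), deriv(b,g)
round 2: derive deriv(b,b) via R1 from deriv(b,d), deriv(d,b)
round 2: derive deriv(b,f) via R1 from deriv(b,g), deriv(g,f)
round 2: derive deriv(b,h) via R1 from deriv(b,d), deriv(d,h)
round 2: derive deriv(c,f) via R1 from deriv(c,g), deriv(g,f)
round 2: derive deriv(d,c) via R1 from deriv(d,h), deriv(h,c)
round 2: derive deriv(d,d) via R1 from deriv(d,b), deriv(b,d)
round 2: derive deriv(d,f) via R1 from deriv(d,h), deriv(h,f)
round 2: derive deriv(d,g) via R1 from deriv(d,b), deriv(b,g)
round 2: derive deriv(f,f) via R1 from deriv(f,g), deriv(g,f)
round 2: derive deriv(g,g) via R1 from deriv(g,f), deriv(f,g)
round 2: derive deriv(g,i) via R1 from deriv(g,f), deriv(f,i)
round 2: derive deriv(h,g) via R1 from deriv(h,c), deriv(c,g)
round 2: derive deriv(h,i) via R1 from deriv(h,f), deriv(f,i)
round 2: derive deriv(j,c) via R1 from deriv(j,h), deriv(h,c)
round 2: derive deriv(j,f) via R1 from deriv(j,h), deriv(h,f)
round 3: derive deriv(a,c) via R1 from deriv(a,d), deriv(d,c)
round 3: derive deriv(a,f) via R1 from deriv(a,b), deriv(b,f)
round 3: derive deriv(a,h) via R1 from deriv(a,b), deriv(b,h)
round 3: derive deriv(b,c) via R1 from deriv(b,d), deriv(d,c)
round 3: derive deriv(b,i) via R1 from deriv(b,f), deriv(f,i)
round 3: derive deriv(c,i) via R1 from deriv(c,f), deriv(f,i)
round 3: derive deriv(d,i) via R1 from deriv(d,f), deriv(f,i)
round 3: derive deriv(j,g) via R1 from deriv(j,c), deriv(c,g)
round 3: derive deriv(j,i) via R1 from deriv(j,f), deriv(f,i)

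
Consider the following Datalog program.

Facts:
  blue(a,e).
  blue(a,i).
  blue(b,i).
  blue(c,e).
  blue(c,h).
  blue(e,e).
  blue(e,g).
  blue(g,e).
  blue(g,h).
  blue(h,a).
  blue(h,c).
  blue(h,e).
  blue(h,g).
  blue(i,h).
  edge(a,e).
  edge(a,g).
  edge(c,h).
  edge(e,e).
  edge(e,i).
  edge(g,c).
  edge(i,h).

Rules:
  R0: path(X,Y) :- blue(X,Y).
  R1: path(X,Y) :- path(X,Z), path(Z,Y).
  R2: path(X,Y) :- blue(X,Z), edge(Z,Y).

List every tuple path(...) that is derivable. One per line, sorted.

path(a,a)
path(a,c)
path(a,e)
path(a,g)
path(a,h)
path(a,i)
path(b,a)
path(b,c)
path(b,e)
path(b,g)
path(b,h)
path(b,i)
path(c,a)
path(c,c)
path(c,e)
path(c,g)
path(c,h)
path(c,i)
path(e,a)
path(e,c)
path(e,e)
path(e,g)
path(e,h)
path(e,i)
path(g,a)
path(g,c)
path(g,e)
path(g,g)
path(g,h)
path(g,i)
path(h,a)
path(h,c)
path(h,e)
path(h,g)
path(h,h)
path(h,i)
path(i,a)
path(i,c)
path(i,e)
path(i,g)
path(i,h)
path(i,i)

round 1: derive path(a,e) via R0 from blue(a,e)
round 1: derive path(a,i) via R0 from blue(a,i)
round 1: derive path(b,i) via R0 from blue(b,i)
round 1: derive path(c,e) via R0 from blue(c,e)
round 1: derive path(c,h) via R0 from blue(c,h)
round 1: derive path(e,e) via R0 from blue(e,e)
round 1: derive path(e,g) via R0 from blue(e,g)
round 1: derive path(g,e) via R0 from blue(g,e)
round 1: derive path(g,h) via R0 from blue(g,h)
round 1: derive path(h,a) via R0 from blue(h,a)
round 1: derive path(h,c) via R0 from blue(h,c)
round 1: derive path(h,e) via R0 from blue(h,e)
round 1: derive path(h,g) via R0 from blue(h,g)
round 1: derive path(i,h) via R0 from blue(i,h)
round 1: derive path(a,h) via R2 from blue(a,i), edge(i,h)
round 1: derive path(b,h) via R2 from blue(b,i), edge(i,h)
round 1: derive path(c,i) via R2 from blue(c,e), edge(e,i)
round 1: derive path(e,c) via R2 from blue(e,g), edge(g,c)
round 1: derive path(e,i) via R2 from blue(e,e), edge(e,i)
round 1: derive path(g,i) via R2 from blue(g,e), edge(e,i)
round 1: derive path(h,h) via R2 from blue(h,c), edge(c,h)
round 1: derive path(h,i) via R2 from blue(h,e), edge(e,i)
round 2: derive path(a,a) via R1 from path(a,h), path(h,a)
round 2: derive path(a,c) via R1 from path(a,e), path(e,c)
round 2: derive path(a,g) via R1 from path(a,e), path(e,g)
round 2: derive path(b,a) via R1 from path(b,h), path(h,a)
round 2: derive path(b,c) via R1 from path(b,h), path(h,c)
round 2: derive path(b,e) via R1 from path(b,h), path(h,e)
round 2: derive path(b,g) via R1 from path(b,h), path(h,g)
round 2: derive path(c,a) via R1 from path(c,h), path(h,a)
round 2: derive path(c,c) via R1 from path(c,e), path(e,c)
round 2: derive path(c,g) via R1 from path(c,e), path(e,g)
round 2: derive path(e,h) via R1 from path(e,c), path(c,h)
round 2: derive path(g,a) via R1 from path(g,h), path(h,a)
round 2: derive path(g,c) via R1 from path(g,e), path(e,c)
round 2: derive path(g,g) via R1 from path(g,e), path(e,g)
round 2: derive path(i,a) via R1 from path(i,h), path(h,a)
round 2: derive path(i,c) via R1 from path(i,h), path(h,c)
round 2: derive path(i,e) via R1 from path(i,h), path(h,e)
round 2: derive path(i,g) via R1 from path(i,h), path(h,g)
round 2: derive path(i,i) via R1 from path(i,h), path(h,i)
round 3: derive path(e,a) via R1 from path(e,c), path(c,a)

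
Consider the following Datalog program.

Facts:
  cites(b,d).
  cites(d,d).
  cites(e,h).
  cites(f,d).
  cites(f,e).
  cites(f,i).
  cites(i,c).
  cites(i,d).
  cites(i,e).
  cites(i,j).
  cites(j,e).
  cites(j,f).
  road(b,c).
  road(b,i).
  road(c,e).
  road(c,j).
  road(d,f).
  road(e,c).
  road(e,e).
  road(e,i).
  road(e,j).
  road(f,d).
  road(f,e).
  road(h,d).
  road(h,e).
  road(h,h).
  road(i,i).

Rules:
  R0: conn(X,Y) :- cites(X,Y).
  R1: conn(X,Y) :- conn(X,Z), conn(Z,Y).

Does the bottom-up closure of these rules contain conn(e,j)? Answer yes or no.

no

round 1: derive conn(b,d) via R0 from cites(b,d)
round 1: derive conn(d,d) via R0 from cites(d,d)
round 1: derive conn(e,h) via R0 from cites(e,h)
round 1: derive conn(f,d) via R0 from cites(f,d)
round 1: derive conn(f,e) via R0 from cites(f,e)
round 1: derive conn(f,i) via R0 from cites(f,i)
round 1: derive conn(i,c) via R0 from cites(i,c)
round 1: derive conn(i,d) via R0 from cites(i,d)
round 1: derive conn(i,e) via R0 from cites(i,e)
round 1: derive conn(i,j) via R0 from cites(i,j)
round 1: derive conn(j,e) via R0 from cites(j,e)
round 1: derive conn(j,f) via R0 from cites(j,f)
round 2: derive conn(f,c) via R1 from conn(f,i), conn(i,c)
round 2: derive conn(f,h) via R1 from conn(f,e), conn(e,h)
round 2: derive conn(f,j) via R1 from conn(f,i), conn(i,j)
round 2: derive conn(i,f) via R1 from conn(i,j), conn(j,f)
round 2: derive conn(i,h) via R1 from conn(i,e), conn(e,h)
round 2: derive conn(j,d) via R1 from conn(j,f), conn(f,d)
round 2: derive conn(j,h) via R1 from conn(j,e), conn(e,h)
round 2: derive conn(j,i) via R1 from conn(j,f), conn(f,i)
round 3: derive conn(f,f) via R1 from conn(f,i), conn(i,f)
round 3: derive conn(i,i) via R1 from conn(i,f), conn(f,i)
round 3: derive conn(j,c) via R1 from conn(j,f), conn(f,c)
round 3: derive conn(j,j) via R1 from conn(j,f), conn(f,j)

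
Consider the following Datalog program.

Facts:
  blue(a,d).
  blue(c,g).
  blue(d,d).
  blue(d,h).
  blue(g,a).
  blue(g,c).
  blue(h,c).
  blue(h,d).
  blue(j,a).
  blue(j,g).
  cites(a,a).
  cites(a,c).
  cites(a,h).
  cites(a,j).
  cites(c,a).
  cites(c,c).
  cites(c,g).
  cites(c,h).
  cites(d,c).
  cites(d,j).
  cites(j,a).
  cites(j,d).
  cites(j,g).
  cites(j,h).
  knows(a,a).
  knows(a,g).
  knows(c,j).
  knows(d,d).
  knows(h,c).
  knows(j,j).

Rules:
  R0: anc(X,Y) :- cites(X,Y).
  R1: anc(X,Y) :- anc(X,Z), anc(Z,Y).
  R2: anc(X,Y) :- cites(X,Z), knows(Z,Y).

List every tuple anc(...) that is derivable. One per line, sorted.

round 1: derive anc(a,a) via R0 from cites(a,a)
round 1: derive anc(a,c) via R0 from cites(a,c)
round 1: derive anc(a,h) via R0 from cites(a,h)
round 1: derive anc(a,j) via R0 from cites(a,j)
round 1: derive anc(c,a) via R0 from cites(c,a)
round 1: derive anc(c,c) via R0 from cites(c,c)
round 1: derive anc(c,g) via R0 from cites(c,g)
round 1: derive anc(c,h) via R0 from cites(c,h)
round 1: derive anc(d,c) via R0 from cites(d,c)
round 1: derive anc(d,j) via R0 from cites(d,j)
round 1: derive anc(j,a) via R0 from cites(j,a)
round 1: derive anc(j,d) via R0 from cites(j,d)
round 1: derive anc(j,g) via R0 from cites(j,g)
round 1: derive anc(j,h) via R0 from cites(j,h)
round 1: derive anc(a,g) via R2 from cites(a,a), knows(a,g)
round 1: derive anc(c,j) via R2 from cites(c,c), knows(c,j)
round 1: derive anc(j,c) via R2 from cites(j,h), knows(h,c)
round 2: derive anc(a,d) via R1 from anc(a,j), anc(j,d)
round 2: derive anc(c,d) via R1 from anc(c,j), anc(j,d)
round 2: derive anc(d,a) via R1 from anc(d,c), anc(c,a)
round 2: derive anc(d,d) via R1 from anc(d,j), anc(j,d)
round 2: derive anc(d,g) via R1 from anc(d,c), anc(c,g)
round 2: derive anc(d,h) via R1 from anc(d,c), anc(c,h)
round 2: derive anc(j,j) via R1 from anc(j,a), anc(a,j)

anc(a,a)
anc(a,c)
anc(a,d)
anc(a,g)
anc(a,h)
anc(a,j)
anc(c,a)
anc(c,c)
anc(c,d)
anc(c,g)
anc(c,h)
anc(c,j)
anc(d,a)
anc(d,c)
anc(d,d)
anc(d,g)
anc(d,h)
anc(d,j)
anc(j,a)
anc(j,c)
anc(j,d)
anc(j,g)
anc(j,h)
anc(j,j)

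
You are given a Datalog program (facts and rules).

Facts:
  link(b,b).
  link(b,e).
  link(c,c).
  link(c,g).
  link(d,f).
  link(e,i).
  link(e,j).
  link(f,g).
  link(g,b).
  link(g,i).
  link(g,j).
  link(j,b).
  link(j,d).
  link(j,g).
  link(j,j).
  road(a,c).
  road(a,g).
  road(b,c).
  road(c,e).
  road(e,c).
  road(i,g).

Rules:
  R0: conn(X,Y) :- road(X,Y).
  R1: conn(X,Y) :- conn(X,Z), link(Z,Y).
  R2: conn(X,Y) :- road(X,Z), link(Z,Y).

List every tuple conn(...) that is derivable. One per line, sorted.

conn(a,b)
conn(a,c)
conn(a,d)
conn(a,e)
conn(a,f)
conn(a,g)
conn(a,i)
conn(a,j)
conn(b,b)
conn(b,c)
conn(b,d)
conn(b,e)
conn(b,f)
conn(b,g)
conn(b,i)
conn(b,j)
conn(c,b)
conn(c,d)
conn(c,e)
conn(c,f)
conn(c,g)
conn(c,i)
conn(c,j)
conn(e,b)
conn(e,c)
conn(e,d)
conn(e,e)
conn(e,f)
conn(e,g)
conn(e,i)
conn(e,j)
conn(i,b)
conn(i,d)
conn(i,e)
conn(i,f)
conn(i,g)
conn(i,i)
conn(i,j)

round 1: derive conn(a,c) via R0 from road(a,c)
round 1: derive conn(a,g) via R0 from road(a,g)
round 1: derive conn(b,c) via R0 from road(b,c)
round 1: derive conn(c,e) via R0 from road(c,e)
round 1: derive conn(e,c) via R0 from road(e,c)
round 1: derive conn(i,g) via R0 from road(i,g)
round 1: derive conn(a,b) via R2 from road(a,g), link(g,b)
round 1: derive conn(a,i) via R2 from road(a,g), link(g,i)
round 1: derive conn(a,j) via R2 from road(a,g), link(g,j)
round 1: derive conn(b,g) via R2 from road(b,c), link(c,g)
round 1: derive conn(c,i) via R2 from road(c,e), link(e,i)
round 1: derive conn(c,j) via R2 from road(c,e), link(e,j)
round 1: derive conn(e,g) via R2 from road(e,c), link(c,g)
round 1: derive conn(i,b) via R2 from road(i,g), link(g,b)
round 1: derive conn(i,i) via R2 from road(i,g), link(g,i)
round 1: derive conn(i,j) via R2 from road(i,g), link(g,j)
round 2: derive conn(a,d) via R1 from conn(a,j), link(j,d)
round 2: derive conn(a,e) via R1 from conn(a,b), link(b,e)
round 2: derive conn(b,b) via R1 from conn(b,g), link(g,b)
round 2: derive conn(b,i) via R1 from conn(b,g), link(g,i)
round 2: derive conn(b,j) via R1 from conn(b,g), link(g,j)
round 2: derive conn(c,b) via R1 from conn(c,j), link(j,b)
round 2: derive conn(c,d) via R1 from conn(c,j), link(j,d)
round 2: derive conn(c,g) via R1 from conn(c,j), link(j,g)
round 2: derive conn(e,b) via R1 from conn(e,g), link(g,b)
round 2: derive conn(e,i) via R1 from conn(e,g), link(g,i)
round 2: derive conn(e,j) via R1 from conn(e,g), link(g,j)
round 2: derive conn(i,d) via R1 from conn(i,j), link(j,d)
round 2: derive conn(i,e) via R1 from conn(i,b), link(b,e)
round 3: derive conn(a,f) via R1 from conn(a,d), link(d,f)
round 3: derive conn(b,d) via R1 from conn(b,j), link(j,d)
round 3: derive conn(b,e) via R1 from conn(b,b), link(b,e)
round 3: derive conn(c,f) via R1 from conn(c,d), link(d,f)
round 3: derive conn(e,d) via R1 from conn(e,j), link(j,d)
round 3: derive conn(e,e) via R1 from conn(e,b), link(b,e)
round 3: derive conn(i,f) via R1 from conn(i,d), link(d,f)
round 4: derive conn(b,f) via R1 from conn(b,d), link(d,f)
round 4: derive conn(e,f) via R1 from conn(e,d), link(d,f)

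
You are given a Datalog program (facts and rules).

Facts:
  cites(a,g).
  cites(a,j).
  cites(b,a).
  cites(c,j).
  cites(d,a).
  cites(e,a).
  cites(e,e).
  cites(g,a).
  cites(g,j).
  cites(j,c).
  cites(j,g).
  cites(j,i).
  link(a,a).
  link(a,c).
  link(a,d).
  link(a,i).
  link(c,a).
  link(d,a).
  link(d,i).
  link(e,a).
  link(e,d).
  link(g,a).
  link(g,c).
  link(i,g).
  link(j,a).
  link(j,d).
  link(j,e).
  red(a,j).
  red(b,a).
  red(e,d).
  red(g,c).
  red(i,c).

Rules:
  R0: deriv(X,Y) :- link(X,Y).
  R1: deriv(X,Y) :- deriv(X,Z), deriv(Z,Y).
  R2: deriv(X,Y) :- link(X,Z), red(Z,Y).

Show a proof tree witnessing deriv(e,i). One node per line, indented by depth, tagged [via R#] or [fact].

round 1: derive deriv(a,a) via R0 from link(a,a)
round 1: derive deriv(a,c) via R0 from link(a,c)
round 1: derive deriv(a,d) via R0 from link(a,d)
round 1: derive deriv(a,i) via R0 from link(a,i)
round 1: derive deriv(c,a) via R0 from link(c,a)
round 1: derive deriv(d,a) via R0 from link(d,a)
round 1: derive deriv(d,i) via R0 from link(d,i)
round 1: derive deriv(e,a) via R0 from link(e,a)
round 1: derive deriv(e,d) via R0 from link(e,d)
round 1: derive deriv(g,a) via R0 from link(g,a)
round 1: derive deriv(g,c) via R0 from link(g,c)
round 1: derive deriv(i,g) via R0 from link(i,g)
round 1: derive deriv(j,a) via R0 from link(j,a)
round 1: derive deriv(j,d) via R0 from link(j,d)
round 1: derive deriv(j,e) via R0 from link(j,e)
round 1: derive deriv(a,j) via R2 from link(a,a), red(a,j)
round 1: derive deriv(c,j) via R2 from link(c,a), red(a,j)
round 1: derive deriv(d,c) via R2 from link(d,i), red(i,c)
round 1: derive deriv(d,j) via R2 from link(d,a), red(a,j)
round 1: derive deriv(e,j) via R2 from link(e,a), red(a,j)
round 1: derive deriv(g,j) via R2 from link(g,a), red(a,j)
round 1: derive deriv(i,c) via R2 from link(i,g), red(g,c)
round 1: derive deriv(j,j) via R2 from link(j,a), red(a,j)
round 2: derive deriv(a,e) via R1 from deriv(a,j), deriv(j,e)
round 2: derive deriv(a,g) via R1 from deriv(a,i), deriv(i,g)
round 2: derive deriv(c,c) via R1 from deriv(c,a), deriv(a,c)
round 2: derive deriv(c,d) via R1 from deriv(c,a), deriv(a,d)
round 2: derive deriv(c,e) via R1 from deriv(c,j), deriv(j,e)
round 2: derive deriv(c,i) via R1 from deriv(c,a), deriv(a,i)
round 2: derive deriv(d,d) via R1 from deriv(d,a), deriv(a,d)
round 2: derive deriv(d,e) via R1 from deriv(d,j), deriv(j,e)
round 2: derive deriv(d,g) via R1 from deriv(d,i), deriv(i,g)
round 2: derive deriv(e,c) via R1 from deriv(e,a), deriv(a,c)
round 2: derive deriv(e,e) via R1 from deriv(e,j), deriv(j,e)
round 2: derive deriv(e,i) via R1 from deriv(e,a), deriv(a,i)
round 2: derive deriv(g,d) via R1 from deriv(g,a), deriv(a,d)
round 2: derive deriv(g,e) via R1 from deriv(g,j), deriv(j,e)
round 2: derive deriv(g,i) via R1 from deriv(g,a), deriv(a,i)
round 2: derive deriv(i,a) via R1 from deriv(i,c), deriv(c,a)
round 2: derive deriv(i,j) via R1 from deriv(i,c), deriv(c,j)
round 2: derive deriv(j,c) via R1 from deriv(j,a), deriv(a,c)
round 2: derive deriv(j,i) via R1 from deriv(j,a), deriv(a,i)
round 3: derive deriv(c,g) via R1 from deriv(c,a), deriv(a,g)
round 3: derive deriv(e,g) via R1 from deriv(e,a), deriv(a,g)
round 3: derive deriv(g,g) via R1 from deriv(g,a), deriv(a,g)
round 3: derive deriv(i,d) via R1 from deriv(i,a), deriv(a,d)
round 3: derive deriv(i,e) via R1 from deriv(i,a), deriv(a,e)
round 3: derive deriv(i,i) via R1 from deriv(i,a), deriv(a,i)
round 3: derive deriv(j,g) via R1 from deriv(j,a), deriv(a,g)

deriv(e,i)  [via R1]
  deriv(e,a)  [via R0]
    link(e,a)  [fact]
  deriv(a,i)  [via R0]
    link(a,i)  [fact]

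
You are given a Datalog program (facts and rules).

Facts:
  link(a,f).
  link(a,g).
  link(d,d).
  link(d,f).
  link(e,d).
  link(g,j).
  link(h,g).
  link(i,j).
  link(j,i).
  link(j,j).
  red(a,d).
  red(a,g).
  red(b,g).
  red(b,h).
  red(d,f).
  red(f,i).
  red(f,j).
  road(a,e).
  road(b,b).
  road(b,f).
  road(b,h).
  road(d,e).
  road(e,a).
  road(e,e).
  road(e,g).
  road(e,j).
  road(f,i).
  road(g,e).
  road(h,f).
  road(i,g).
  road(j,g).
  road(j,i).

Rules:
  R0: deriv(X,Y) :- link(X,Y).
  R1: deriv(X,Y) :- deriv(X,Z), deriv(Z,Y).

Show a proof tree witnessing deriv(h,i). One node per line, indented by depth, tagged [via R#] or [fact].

round 1: derive deriv(a,f) via R0 from link(a,f)
round 1: derive deriv(a,g) via R0 from link(a,g)
round 1: derive deriv(d,d) via R0 from link(d,d)
round 1: derive deriv(d,f) via R0 from link(d,f)
round 1: derive deriv(e,d) via R0 from link(e,d)
round 1: derive deriv(g,j) via R0 from link(g,j)
round 1: derive deriv(h,g) via R0 from link(h,g)
round 1: derive deriv(i,j) via R0 from link(i,j)
round 1: derive deriv(j,i) via R0 from link(j,i)
round 1: derive deriv(j,j) via R0 from link(j,j)
round 2: derive deriv(a,j) via R1 from deriv(a,g), deriv(g,j)
round 2: derive deriv(e,f) via R1 from deriv(e,d), deriv(d,f)
round 2: derive deriv(g,i) via R1 from deriv(g,j), deriv(j,i)
round 2: derive deriv(h,j) via R1 from deriv(h,g), deriv(g,j)
round 2: derive deriv(i,i) via R1 from deriv(i,j), deriv(j,i)
round 3: derive deriv(a,i) via R1 from deriv(a,g), deriv(g,i)
round 3: derive deriv(h,i) via R1 from deriv(h,g), deriv(g,i)

deriv(h,i)  [via R1]
  deriv(h,g)  [via R0]
    link(h,g)  [fact]
  deriv(g,i)  [via R1]
    deriv(g,j)  [via R0]
      link(g,j)  [fact]
    deriv(j,i)  [via R0]
      link(j,i)  [fact]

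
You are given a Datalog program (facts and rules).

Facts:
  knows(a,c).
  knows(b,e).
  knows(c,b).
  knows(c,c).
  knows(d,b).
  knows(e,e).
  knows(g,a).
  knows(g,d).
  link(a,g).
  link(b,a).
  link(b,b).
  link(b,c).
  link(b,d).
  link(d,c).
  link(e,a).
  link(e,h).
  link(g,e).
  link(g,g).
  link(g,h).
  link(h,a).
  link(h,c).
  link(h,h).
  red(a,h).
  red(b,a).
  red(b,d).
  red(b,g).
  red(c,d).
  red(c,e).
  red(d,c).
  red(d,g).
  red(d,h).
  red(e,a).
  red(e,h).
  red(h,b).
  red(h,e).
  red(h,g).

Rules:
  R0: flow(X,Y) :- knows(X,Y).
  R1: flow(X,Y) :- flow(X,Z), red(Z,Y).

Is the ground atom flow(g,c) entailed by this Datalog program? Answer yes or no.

yes

round 1: derive flow(a,c) via R0 from knows(a,c)
round 1: derive flow(b,e) via R0 from knows(b,e)
round 1: derive flow(c,b) via R0 from knows(c,b)
round 1: derive flow(c,c) via R0 from knows(c,c)
round 1: derive flow(d,b) via R0 from knows(d,b)
round 1: derive flow(e,e) via R0 from knows(e,e)
round 1: derive flow(g,a) via R0 from knows(g,a)
round 1: derive flow(g,d) via R0 from knows(g,d)
round 2: derive flow(a,d) via R1 from flow(a,c), red(c,d)
round 2: derive flow(a,e) via R1 from flow(a,c), red(c,e)
round 2: derive flow(b,a) via R1 from flow(b,e), red(e,a)
round 2: derive flow(b,h) via R1 from flow(b,e), red(e,h)
round 2: derive flow(c,a) via R1 from flow(c,b), red(b,a)
round 2: derive flow(c,d) via R1 from flow(c,b), red(b,d)
round 2: derive flow(c,e) via R1 from flow(c,c), red(c,e)
round 2: derive flow(c,g) via R1 from flow(c,b), red(b,g)
round 2: derive flow(d,a) via R1 from flow(d,b), red(b,a)
round 2: derive flow(d,d) via R1 from flow(d,b), red(b,d)
round 2: derive flow(d,g) via R1 from flow(d,b), red(b,g)
round 2: derive flow(e,a) via R1 from flow(e,e), red(e,a)
round 2: derive flow(e,h) via R1 from flow(e,e), red(e,h)
round 2: derive flow(g,c) via R1 from flow(g,d), red(d,c)
round 2: derive flow(g,g) via R1 from flow(g,d), red(d,g)
round 2: derive flow(g,h) via R1 from flow(g,a), red(a,h)
round 3: derive flow(a,a) via R1 from flow(a,e), red(e,a)
round 3: derive flow(a,g) via R1 from flow(a,d), red(d,g)
round 3: derive flow(a,h) via R1 from flow(a,d), red(d,h)
round 3: derive flow(b,b) via R1 from flow(b,h), red(h,b)
round 3: derive flow(b,g) via R1 from flow(b,h), red(h,g)
round 3: derive flow(c,h) via R1 from flow(c,a), red(a,h)
round 3: derive flow(d,c) via R1 from flow(d,d), red(d,c)
round 3: derive flow(d,h) via R1 from flow(d,a), red(a,h)
round 3: derive flow(e,b) via R1 from flow(e,h), red(h,b)
round 3: derive flow(e,g) via R1 from flow(e,h), red(h,g)
round 3: derive flow(g,b) via R1 from flow(g,h), red(h,b)
round 3: derive flow(g,e) via R1 from flow(g,c), red(c,e)
round 4: derive flow(a,b) via R1 from flow(a,h), red(h,b)
round 4: derive flow(b,d) via R1 from flow(b,b), red(b,d)
round 4: derive flow(d,e) via R1 from flow(d,c), red(c,e)
round 4: derive flow(e,d) via R1 from flow(e,b), red(b,d)
round 5: derive flow(b,c) via R1 from flow(b,d), red(d,c)
round 5: derive flow(e,c) via R1 from flow(e,d), red(d,c)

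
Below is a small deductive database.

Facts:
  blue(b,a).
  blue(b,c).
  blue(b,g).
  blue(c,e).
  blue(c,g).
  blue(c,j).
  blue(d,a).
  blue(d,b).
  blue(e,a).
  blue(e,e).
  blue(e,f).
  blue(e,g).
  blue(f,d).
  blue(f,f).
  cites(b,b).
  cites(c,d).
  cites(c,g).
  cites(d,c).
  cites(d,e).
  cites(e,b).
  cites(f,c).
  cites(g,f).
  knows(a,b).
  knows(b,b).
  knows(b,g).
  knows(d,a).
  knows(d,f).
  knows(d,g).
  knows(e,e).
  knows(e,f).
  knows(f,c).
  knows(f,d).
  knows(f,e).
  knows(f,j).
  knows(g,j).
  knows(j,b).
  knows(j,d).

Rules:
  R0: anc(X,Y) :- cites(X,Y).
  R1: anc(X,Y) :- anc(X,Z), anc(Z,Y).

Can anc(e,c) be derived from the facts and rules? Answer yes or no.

no

round 1: derive anc(b,b) via R0 from cites(b,b)
round 1: derive anc(c,d) via R0 from cites(c,d)
round 1: derive anc(c,g) via R0 from cites(c,g)
round 1: derive anc(d,c) via R0 from cites(d,c)
round 1: derive anc(d,e) via R0 from cites(d,e)
round 1: derive anc(e,b) via R0 from cites(e,b)
round 1: derive anc(f,c) via R0 from cites(f,c)
round 1: derive anc(g,f) via R0 from cites(g,f)
round 2: derive anc(c,c) via R1 from anc(c,d), anc(d,c)
round 2: derive anc(c,e) via R1 from anc(c,d), anc(d,e)
round 2: derive anc(c,f) via R1 from anc(c,g), anc(g,f)
round 2: derive anc(d,b) via R1 from anc(d,e), anc(e,b)
round 2: derive anc(d,d) via R1 from anc(d,c), anc(c,d)
round 2: derive anc(d,g) via R1 from anc(d,c), anc(c,g)
round 2: derive anc(f,d) via R1 from anc(f,c), anc(c,d)
round 2: derive anc(f,g) via R1 from anc(f,c), anc(c,g)
round 2: derive anc(g,c) via R1 from anc(g,f), anc(f,c)
round 3: derive anc(c,b) via R1 from anc(c,d), anc(d,b)
round 3: derive anc(d,f) via R1 from anc(d,c), anc(c,f)
round 3: derive anc(f,b) via R1 from anc(f,d), anc(d,b)
round 3: derive anc(f,e) via R1 from anc(f,c), anc(c,e)
round 3: derive anc(f,f) via R1 from anc(f,c), anc(c,f)
round 3: derive anc(g,d) via R1 from anc(g,c), anc(c,d)
round 3: derive anc(g,e) via R1 from anc(g,c), anc(c,e)
round 3: derive anc(g,g) via R1 from anc(g,c), anc(c,g)
round 4: derive anc(g,b) via R1 from anc(g,c), anc(c,b)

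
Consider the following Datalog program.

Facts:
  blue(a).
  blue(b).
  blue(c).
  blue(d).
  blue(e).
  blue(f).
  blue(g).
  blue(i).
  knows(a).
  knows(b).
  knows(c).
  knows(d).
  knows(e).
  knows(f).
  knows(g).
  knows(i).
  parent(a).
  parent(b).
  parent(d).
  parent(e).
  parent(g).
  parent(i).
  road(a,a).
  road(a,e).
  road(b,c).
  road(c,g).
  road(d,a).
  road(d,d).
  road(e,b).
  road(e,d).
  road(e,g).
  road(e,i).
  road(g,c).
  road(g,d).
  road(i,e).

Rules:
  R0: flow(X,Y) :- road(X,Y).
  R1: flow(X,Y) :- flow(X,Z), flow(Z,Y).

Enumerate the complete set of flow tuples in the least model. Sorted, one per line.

flow(a,a)
flow(a,b)
flow(a,c)
flow(a,d)
flow(a,e)
flow(a,g)
flow(a,i)
flow(b,a)
flow(b,b)
flow(b,c)
flow(b,d)
flow(b,e)
flow(b,g)
flow(b,i)
flow(c,a)
flow(c,b)
flow(c,c)
flow(c,d)
flow(c,e)
flow(c,g)
flow(c,i)
flow(d,a)
flow(d,b)
flow(d,c)
flow(d,d)
flow(d,e)
flow(d,g)
flow(d,i)
flow(e,a)
flow(e,b)
flow(e,c)
flow(e,d)
flow(e,e)
flow(e,g)
flow(e,i)
flow(g,a)
flow(g,b)
flow(g,c)
flow(g,d)
flow(g,e)
flow(g,g)
flow(g,i)
flow(i,a)
flow(i,b)
flow(i,c)
flow(i,d)
flow(i,e)
flow(i,g)
flow(i,i)

round 1: derive flow(a,a) via R0 from road(a,a)
round 1: derive flow(a,e) via R0 from road(a,e)
round 1: derive flow(b,c) via R0 from road(b,c)
round 1: derive flow(c,g) via R0 from road(c,g)
round 1: derive flow(d,a) via R0 from road(d,a)
round 1: derive flow(d,d) via R0 from road(d,d)
round 1: derive flow(e,b) via R0 from road(e,b)
round 1: derive flow(e,d) via R0 from road(e,d)
round 1: derive flow(e,g) via R0 from road(e,g)
round 1: derive flow(e,i) via R0 from road(e,i)
round 1: derive flow(g,c) via R0 from road(g,c)
round 1: derive flow(g,d) via R0 from road(g,d)
round 1: derive flow(i,e) via R0 from road(i,e)
round 2: derive flow(a,b) via R1 from flow(a,e), flow(e,b)
round 2: derive flow(a,d) via R1 from flow(a,e), flow(e,d)
round 2: derive flow(a,g) via R1 from flow(a,e), flow(e,g)
round 2: derive flow(a,i) via R1 from flow(a,e), flow(e,i)
round 2: derive flow(b,g) via R1 from flow(b,c), flow(c,g)
round 2: derive flow(c,c) via R1 from flow(c,g), flow(g,c)
round 2: derive flow(c,d) via R1 from flow(c,g), flow(g,d)
round 2: derive flow(d,e) via R1 from flow(d,a), flow(a,e)
round 2: derive flow(e,a) via R1 from flow(e,d), flow(d,a)
round 2: derive flow(e,c) via R1 from flow(e,b), flow(b,c)
round 2: derive flow(e,e) via R1 from flow(e,i), flow(i,e)
round 2: derive flow(g,a) via R1 from flow(g,d), flow(d,a)
round 2: derive flow(g,g) via R1 from flow(g,c), flow(c,g)
round 2: derive flow(i,b) via R1 from flow(i,e), flow(e,b)
round 2: derive flow(i,d) via R1 from flow(i,e), flow(e,d)
round 2: derive flow(i,g) via R1 from flow(i,e), flow(e,g)
round 2: derive flow(i,i) via R1 from flow(i,e), flow(e,i)
round 3: derive flow(a,c) via R1 from flow(a,b), flow(b,c)
round 3: derive flow(b,a) via R1 from flow(b,g), flow(g,a)
round 3: derive flow(b,d) via R1 from flow(b,c), flow(c,d)
round 3: derive flow(c,a) via R1 from flow(c,d), flow(d,a)
round 3: derive flow(c,e) via R1 from flow(c,d), flow(d,e)
round 3: derive flow(d,b) via R1 from flow(d,a), flow(a,b)
round 3: derive flow(d,c) via R1 from flow(d,e), flow(e,c)
round 3: derive flow(d,g) via R1 from flow(d,a), flow(a,g)
round 3: derive flow(d,i) via R1 from flow(d,a), flow(a,i)
round 3: derive flow(g,b) via R1 from flow(g,a), flow(a,b)
round 3: derive flow(g,e) via R1 from flow(g,a), flow(a,e)
round 3: derive flow(g,i) via R1 from flow(g,a), flow(a,i)
round 3: derive flow(i,a) via R1 from flow(i,d), flow(d,a)
round 3: derive flow(i,c) via R1 from flow(i,b), flow(b,c)
round 4: derive flow(b,b) via R1 from flow(b,a), flow(a,b)
round 4: derive flow(b,e) via R1 from flow(b,a), flow(a,e)
round 4: derive flow(b,i) via R1 from flow(b,a), flow(a,i)
round 4: derive flow(c,b) via R1 from flow(c,a), flow(a,b)
round 4: derive flow(c,i) via R1 from flow(c,a), flow(a,i)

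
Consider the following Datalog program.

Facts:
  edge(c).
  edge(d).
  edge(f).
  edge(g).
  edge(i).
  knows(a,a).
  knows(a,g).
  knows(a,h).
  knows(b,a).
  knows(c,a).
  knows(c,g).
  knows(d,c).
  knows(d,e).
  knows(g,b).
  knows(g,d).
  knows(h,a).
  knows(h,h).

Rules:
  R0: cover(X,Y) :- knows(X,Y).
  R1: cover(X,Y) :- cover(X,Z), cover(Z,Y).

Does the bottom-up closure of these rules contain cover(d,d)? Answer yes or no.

yes

round 1: derive cover(a,a) via R0 from knows(a,a)
round 1: derive cover(a,g) via R0 from knows(a,g)
round 1: derive cover(a,h) via R0 from knows(a,h)
round 1: derive cover(b,a) via R0 from knows(b,a)
round 1: derive cover(c,a) via R0 from knows(c,a)
round 1: derive cover(c,g) via R0 from knows(c,g)
round 1: derive cover(d,c) via R0 from knows(d,c)
round 1: derive cover(d,e) via R0 from knows(d,e)
round 1: derive cover(g,b) via R0 from knows(g,b)
round 1: derive cover(g,d) via R0 from knows(g,d)
round 1: derive cover(h,a) via R0 from knows(h,a)
round 1: derive cover(h,h) via R0 from knows(h,h)
round 2: derive cover(a,b) via R1 from cover(a,g), cover(g,b)
round 2: derive cover(a,d) via R1 from cover(a,g), cover(g,d)
round 2: derive cover(b,g) via R1 from cover(b,a), cover(a,g)
round 2: derive cover(b,h) via R1 from cover(b,a), cover(a,h)
round 2: derive cover(c,b) via R1 from cover(c,g), cover(g,b)
round 2: derive cover(c,d) via R1 from cover(c,g), cover(g,d)
round 2: derive cover(c,h) via R1 from cover(c,a), cover(a,h)
round 2: derive cover(d,a) via R1 from cover(d,c), cover(c,a)
round 2: derive cover(d,g) via R1 from cover(d,c), cover(c,g)
round 2: derive cover(g,a) via R1 from cover(g,b), cover(b,a)
round 2: derive cover(g,c) via R1 from cover(g,d), cover(d,c)
round 2: derive cover(g,e) via R1 from cover(g,d), cover(d,e)
round 2: derive cover(h,g) via R1 from cover(h,a), cover(a,g)
round 3: derive cover(a,c) via R1 from cover(a,d), cover(d,c)
round 3: derive cover(a,e) via R1 from cover(a,d), cover(d,e)
round 3: derive cover(b,b) via R1 from cover(b,a), cover(a,b)
round 3: derive cover(b,c) via R1 from cover(b,g), cover(g,c)
round 3: derive cover(b,d) via R1 from cover(b,a), cover(a,d)
round 3: derive cover(b,e) via R1 from cover(b,g), cover(g,e)
round 3: derive cover(c,c) via R1 from cover(c,d), cover(d,c)
round 3: derive cover(c,e) via R1 from cover(c,d), cover(d,e)
round 3: derive cover(d,b) via R1 from cover(d,a), cover(a,b)
round 3: derive cover(d,d) via R1 from cover(d,a), cover(a,d)
round 3: derive cover(d,h) via R1 from cover(d,a), cover(a,h)
round 3: derive cover(g,g) via R1 from cover(g,a), cover(a,g)
round 3: derive cover(g,h) via R1 from cover(g,a), cover(a,h)
round 3: derive cover(h,b) via R1 from cover(h,a), cover(a,b)
round 3: derive cover(h,c) via R1 from cover(h,g), cover(g,c)
round 3: derive cover(h,d) via R1 from cover(h,a), cover(a,d)
round 3: derive cover(h,e) via R1 from cover(h,g), cover(g,e)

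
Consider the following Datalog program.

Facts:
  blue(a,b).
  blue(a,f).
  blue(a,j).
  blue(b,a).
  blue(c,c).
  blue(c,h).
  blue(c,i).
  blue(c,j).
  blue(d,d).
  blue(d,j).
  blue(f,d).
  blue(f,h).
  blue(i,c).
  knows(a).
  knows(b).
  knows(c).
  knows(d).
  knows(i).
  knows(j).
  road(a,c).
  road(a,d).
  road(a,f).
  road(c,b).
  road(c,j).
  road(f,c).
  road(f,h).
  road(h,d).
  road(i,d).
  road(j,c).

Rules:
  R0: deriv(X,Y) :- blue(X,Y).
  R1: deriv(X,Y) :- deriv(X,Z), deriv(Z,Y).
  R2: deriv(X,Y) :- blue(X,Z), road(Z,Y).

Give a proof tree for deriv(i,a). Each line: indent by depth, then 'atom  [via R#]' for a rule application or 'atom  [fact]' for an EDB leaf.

round 1: derive deriv(a,b) via R0 from blue(a,b)
round 1: derive deriv(a,f) via R0 from blue(a,f)
round 1: derive deriv(a,j) via R0 from blue(a,j)
round 1: derive deriv(b,a) via R0 from blue(b,a)
round 1: derive deriv(c,c) via R0 from blue(c,c)
round 1: derive deriv(c,h) via R0 from blue(c,h)
round 1: derive deriv(c,i) via R0 from blue(c,i)
round 1: derive deriv(c,j) via R0 from blue(c,j)
round 1: derive deriv(d,d) via R0 from blue(d,d)
round 1: derive deriv(d,j) via R0 from blue(d,j)
round 1: derive deriv(f,d) via R0 from blue(f,d)
round 1: derive deriv(f,h) via R0 from blue(f,h)
round 1: derive deriv(i,c) via R0 from blue(i,c)
round 1: derive deriv(a,c) via R2 from blue(a,f), road(f,c)
round 1: derive deriv(a,h) via R2 from blue(a,f), road(f,h)
round 1: derive deriv(b,c) via R2 from blue(b,a), road(a,c)
round 1: derive deriv(b,d) via R2 from blue(b,a), road(a,d)
round 1: derive deriv(b,f) via R2 from blue(b,a), road(a,f)
round 1: derive deriv(c,b) via R2 from blue(c,c), road(c,b)
round 1: derive deriv(c,d) via R2 from blue(c,h), road(h,d)
round 1: derive deriv(d,c) via R2 from blue(d,j), road(j,c)
round 1: derive deriv(i,b) via R2 from blue(i,c), road(c,b)
round 1: derive deriv(i,j) via R2 from blue(i,c), road(c,j)
round 2: derive deriv(a,a) via R1 from deriv(a,b), deriv(b,a)
round 2: derive deriv(a,d) via R1 from deriv(a,b), deriv(b,d)
round 2: derive deriv(a,i) via R1 from deriv(a,c), deriv(c,i)
round 2: derive deriv(b,b) via R1 from deriv(b,a), deriv(a,b)
round 2: derive deriv(b,h) via R1 from deriv(b,a), deriv(a,h)
round 2: derive deriv(b,i) via R1 from deriv(b,c), deriv(c,i)
round 2: derive deriv(b,j) via R1 from deriv(b,a), deriv(a,j)
round 2: derive deriv(c,a) via R1 from deriv(c,b), deriv(b,a)
round 2: derive deriv(c,f) via R1 from deriv(c,b), deriv(b,f)
round 2: derive deriv(d,b) via R1 from deriv(d,c), deriv(c,b)
round 2: derive deriv(d,h) via R1 from deriv(d,c), deriv(c,h)
round 2: derive deriv(d,i) via R1 from deriv(d,c), deriv(c,i)
round 2: derive deriv(f,c) via R1 from deriv(f,d), deriv(d,c)
round 2: derive deriv(f,j) via R1 from deriv(f,d), deriv(d,j)
round 2: derive deriv(i,a) via R1 from deriv(i,b), deriv(b,a)
round 2: derive deriv(i,d) via R1 from deriv(i,b), deriv(b,d)
round 2: derive deriv(i,f) via R1 from deriv(i,b), deriv(b,f)
round 2: derive deriv(i,h) via R1 from deriv(i,c), deriv(c,h)
round 2: derive deriv(i,i) via R1 from deriv(i,c), deriv(c,i)
round 3: derive deriv(d,a) via R1 from deriv(d,b), deriv(b,a)
round 3: derive deriv(d,f) via R1 from deriv(d,b), deriv(b,f)
round 3: derive deriv(f,a) via R1 from deriv(f,c), deriv(c,a)
round 3: derive deriv(f,b) via R1 from deriv(f,c), deriv(c,b)
round 3: derive deriv(f,f) via R1 from deriv(f,c), deriv(c,f)
round 3: derive deriv(f,i) via R1 from deriv(f,c), deriv(c,i)

deriv(i,a)  [via R1]
  deriv(i,b)  [via R2]
    blue(i,c)  [fact]
    road(c,b)  [fact]
  deriv(b,a)  [via R0]
    blue(b,a)  [fact]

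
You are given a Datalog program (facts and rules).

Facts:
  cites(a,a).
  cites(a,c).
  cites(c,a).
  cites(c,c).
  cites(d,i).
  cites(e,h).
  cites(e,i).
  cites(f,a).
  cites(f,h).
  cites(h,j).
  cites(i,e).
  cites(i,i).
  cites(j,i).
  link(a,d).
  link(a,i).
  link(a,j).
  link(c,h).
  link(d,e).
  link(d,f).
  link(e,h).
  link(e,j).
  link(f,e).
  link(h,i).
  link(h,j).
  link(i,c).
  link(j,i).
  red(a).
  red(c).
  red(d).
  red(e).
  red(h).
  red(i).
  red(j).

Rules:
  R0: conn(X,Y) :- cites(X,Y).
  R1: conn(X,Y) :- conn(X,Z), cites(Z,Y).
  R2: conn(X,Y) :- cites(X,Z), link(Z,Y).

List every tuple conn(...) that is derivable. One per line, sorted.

conn(a,a)
conn(a,c)
conn(a,d)
conn(a,e)
conn(a,h)
conn(a,i)
conn(a,j)
conn(c,a)
conn(c,c)
conn(c,d)
conn(c,e)
conn(c,h)
conn(c,i)
conn(c,j)
conn(d,a)
conn(d,c)
conn(d,e)
conn(d,h)
conn(d,i)
conn(d,j)
conn(e,a)
conn(e,c)
conn(e,e)
conn(e,h)
conn(e,i)
conn(e,j)
conn(f,a)
conn(f,c)
conn(f,d)
conn(f,e)
conn(f,h)
conn(f,i)
conn(f,j)
conn(h,e)
conn(h,h)
conn(h,i)
conn(h,j)
conn(i,a)
conn(i,c)
conn(i,e)
conn(i,h)
conn(i,i)
conn(i,j)
conn(j,a)
conn(j,c)
conn(j,e)
conn(j,h)
conn(j,i)
conn(j,j)

round 1: derive conn(a,a) via R0 from cites(a,a)
round 1: derive conn(a,c) via R0 from cites(a,c)
round 1: derive conn(c,a) via R0 from cites(c,a)
round 1: derive conn(c,c) via R0 from cites(c,c)
round 1: derive conn(d,i) via R0 from cites(d,i)
round 1: derive conn(e,h) via R0 from cites(e,h)
round 1: derive conn(e,i) via R0 from cites(e,i)
round 1: derive conn(f,a) via R0 from cites(f,a)
round 1: derive conn(f,h) via R0 from cites(f,h)
round 1: derive conn(h,j) via R0 from cites(h,j)
round 1: derive conn(i,e) via R0 from cites(i,e)
round 1: derive conn(i,i) via R0 from cites(i,i)
round 1: derive conn(j,i) via R0 from cites(j,i)
round 1: derive conn(a,d) via R2 from cites(a,a), link(a,d)
round 1: derive conn(a,h) via R2 from cites(a,c), link(c,h)
round 1: derive conn(a,i) via R2 from cites(a,a), link(a,i)
round 1: derive conn(a,j) via R2 from cites(a,a), link(a,j)
round 1: derive conn(c,d) via R2 from cites(c,a), link(a,d)
round 1: derive conn(c,h) via R2 from cites(c,c), link(c,h)
round 1: derive conn(c,i) via R2 from cites(c,a), link(a,i)
round 1: derive conn(c,j) via R2 from cites(c,a), link(a,j)
round 1: derive conn(d,c) via R2 from cites(d,i), link(i,c)
round 1: derive conn(e,c) via R2 from cites(e,i), link(i,c)
round 1: derive conn(e,j) via R2 from cites(e,h), link(h,j)
round 1: derive conn(f,d) via R2 from cites(f,a), link(a,d)
round 1: derive conn(f,i) via R2 from cites(f,a), link(a,i)
round 1: derive conn(f,j) via R2 from cites(f,a), link(a,j)
round 1: derive conn(h,i) via R2 from cites(h,j), link(j,i)
round 1: derive conn(i,c) via R2 from cites(i,i), link(i,c)
round 1: derive conn(i,h) via R2 from cites(i,e), link(e,h)
round 1: derive conn(i,j) via R2 from cites(i,e), link(e,j)
round 1: derive conn(j,c) via R2 from cites(j,i), link(i,c)
round 2: derive conn(a,e) via R1 from conn(a,i), cites(i,e)
round 2: derive conn(c,e) via R1 from conn(c,i), cites(i,e)
round 2: derive conn(d,a) via R1 from conn(d,c), cites(c,a)
round 2: derive conn(d,e) via R1 from conn(d,i), cites(i,e)
round 2: derive conn(e,a) via R1 from conn(e,c), cites(c,a)
round 2: derive conn(e,e) via R1 from conn(e,i), cites(i,e)
round 2: derive conn(f,c) via R1 from conn(f,a), cites(a,c)
round 2: derive conn(f,e) via R1 from conn(f,i), cites(i,e)
round 2: derive conn(h,e) via R1 from conn(h,i), cites(i,e)
round 2: derive conn(i,a) via R1 from conn(i,c), cites(c,a)
round 2: derive conn(j,a) via R1 from conn(j,c), cites(c,a)
round 2: derive conn(j,e) via R1 from conn(j,i), cites(i,e)
round 3: derive conn(d,h) via R1 from conn(d,e), cites(e,h)
round 3: derive conn(h,h) via R1 from conn(h,e), cites(e,h)
round 3: derive conn(j,h) via R1 from conn(j,e), cites(e,h)
round 4: derive conn(d,j) via R1 from conn(d,h), cites(h,j)
round 4: derive conn(j,j) via R1 from conn(j,h), cites(h,j)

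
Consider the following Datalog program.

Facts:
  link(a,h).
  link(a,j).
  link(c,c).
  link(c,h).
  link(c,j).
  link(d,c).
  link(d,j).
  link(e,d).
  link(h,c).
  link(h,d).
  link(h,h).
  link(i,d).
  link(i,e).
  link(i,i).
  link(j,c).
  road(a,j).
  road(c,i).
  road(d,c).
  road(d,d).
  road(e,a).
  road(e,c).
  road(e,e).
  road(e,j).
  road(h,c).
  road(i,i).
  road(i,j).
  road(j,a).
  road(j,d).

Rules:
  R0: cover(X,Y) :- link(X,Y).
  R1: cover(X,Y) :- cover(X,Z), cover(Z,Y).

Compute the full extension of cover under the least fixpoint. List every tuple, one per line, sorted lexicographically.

round 1: derive cover(a,h) via R0 from link(a,h)
round 1: derive cover(a,j) via R0 from link(a,j)
round 1: derive cover(c,c) via R0 from link(c,c)
round 1: derive cover(c,h) via R0 from link(c,h)
round 1: derive cover(c,j) via R0 from link(c,j)
round 1: derive cover(d,c) via R0 from link(d,c)
round 1: derive cover(d,j) via R0 from link(d,j)
round 1: derive cover(e,d) via R0 from link(e,d)
round 1: derive cover(h,c) via R0 from link(h,c)
round 1: derive cover(h,d) via R0 from link(h,d)
round 1: derive cover(h,h) via R0 from link(h,h)
round 1: derive cover(i,d) via R0 from link(i,d)
round 1: derive cover(i,e) via R0 from link(i,e)
round 1: derive cover(i,i) via R0 from link(i,i)
round 1: derive cover(j,c) via R0 from link(j,c)
round 2: derive cover(a,c) via R1 from cover(a,h), cover(h,c)
round 2: derive cover(a,d) via R1 from cover(a,h), cover(h,d)
round 2: derive cover(c,d) via R1 from cover(c,h), cover(h,d)
round 2: derive cover(d,h) via R1 from cover(d,c), cover(c,h)
round 2: derive cover(e,c) via R1 from cover(e,d), cover(d,c)
round 2: derive cover(e,j) via R1 from cover(e,d), cover(d,j)
round 2: derive cover(h,j) via R1 from cover(h,c), cover(c,j)
round 2: derive cover(i,c) via R1 from cover(i,d), cover(d,c)
round 2: derive cover(i,j) via R1 from cover(i,d), cover(d,j)
round 2: derive cover(j,h) via R1 from cover(j,c), cover(c,h)
round 2: derive cover(j,j) via R1 from cover(j,c), cover(c,j)
round 3: derive cover(d,d) via R1 from cover(d,c), cover(c,d)
round 3: derive cover(e,h) via R1 from cover(e,c), cover(c,h)
round 3: derive cover(i,h) via R1 from cover(i,c), cover(c,h)
round 3: derive cover(j,d) via R1 from cover(j,c), cover(c,d)

cover(a,c)
cover(a,d)
cover(a,h)
cover(a,j)
cover(c,c)
cover(c,d)
cover(c,h)
cover(c,j)
cover(d,c)
cover(d,d)
cover(d,h)
cover(d,j)
cover(e,c)
cover(e,d)
cover(e,h)
cover(e,j)
cover(h,c)
cover(h,d)
cover(h,h)
cover(h,j)
cover(i,c)
cover(i,d)
cover(i,e)
cover(i,h)
cover(i,i)
cover(i,j)
cover(j,c)
cover(j,d)
cover(j,h)
cover(j,j)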